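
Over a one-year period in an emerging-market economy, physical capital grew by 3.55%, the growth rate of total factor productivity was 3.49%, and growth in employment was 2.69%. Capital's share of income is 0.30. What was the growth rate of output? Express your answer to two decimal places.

Output grew 6.44%.

Labor's share = 1 − 0.3 = 0.7.
Physical capital: 0.3 × 3.55 = 1.065 pp.
Employment: 0.7 × 2.69 = 1.883 pp.
Output growth = 3.49 + 2.948 = 6.438%.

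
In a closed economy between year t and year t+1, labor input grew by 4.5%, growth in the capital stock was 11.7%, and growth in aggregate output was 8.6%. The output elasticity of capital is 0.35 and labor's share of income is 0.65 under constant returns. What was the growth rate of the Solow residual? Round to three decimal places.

1.580%

Labor's share = 1 − 0.35 = 0.65.
The capital stock: 0.35 × 11.7 = 4.095 pp.
Labor input: 0.65 × 4.5 = 2.925 pp.
TFP growth = 8.6 − 7.02 = 1.58%.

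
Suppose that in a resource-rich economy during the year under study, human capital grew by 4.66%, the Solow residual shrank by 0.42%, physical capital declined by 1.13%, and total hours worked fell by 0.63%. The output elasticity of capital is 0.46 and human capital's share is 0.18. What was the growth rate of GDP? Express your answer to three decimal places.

Labor's share = 1 − 0.46 − 0.18 = 0.36.
Physical capital: 0.46 × (-1.13) = -0.5198 pp.
Human capital: 0.18 × 4.66 = 0.8388 pp.
Total hours worked: 0.36 × (-0.63) = -0.2268 pp.
Output growth = -0.42 + 0.0922 = -0.3278%.

-0.328%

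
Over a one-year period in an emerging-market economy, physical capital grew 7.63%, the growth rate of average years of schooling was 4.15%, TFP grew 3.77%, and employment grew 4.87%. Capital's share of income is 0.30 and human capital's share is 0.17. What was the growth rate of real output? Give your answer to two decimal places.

Real output grew 9.35%.

Labor's share = 1 − 0.3 − 0.17 = 0.53.
Physical capital: 0.3 × 7.63 = 2.289 pp.
Average years of schooling: 0.17 × 4.15 = 0.7055 pp.
Employment: 0.53 × 4.87 = 2.5811 pp.
Output growth = 3.77 + 5.5756 = 9.3456%.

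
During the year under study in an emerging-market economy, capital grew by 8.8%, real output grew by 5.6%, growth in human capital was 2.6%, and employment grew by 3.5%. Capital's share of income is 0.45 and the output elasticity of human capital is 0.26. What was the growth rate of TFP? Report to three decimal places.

Labor's share = 1 − 0.45 − 0.26 = 0.29.
Capital: 0.45 × 8.8 = 3.96 pp.
Human capital: 0.26 × 2.6 = 0.676 pp.
Employment: 0.29 × 3.5 = 1.015 pp.
TFP growth = 5.6 − 5.651 = -0.051%.

-0.051%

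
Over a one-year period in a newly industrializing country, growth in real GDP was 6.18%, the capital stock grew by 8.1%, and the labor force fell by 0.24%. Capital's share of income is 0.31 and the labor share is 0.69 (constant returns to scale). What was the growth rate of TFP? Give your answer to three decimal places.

Labor's share = 1 − 0.31 = 0.69.
The capital stock: 0.31 × 8.1 = 2.511 pp.
The labor force: 0.69 × (-0.24) = -0.1656 pp.
TFP growth = 6.18 − 2.3454 = 3.8346%.

TFP growth was 3.835%.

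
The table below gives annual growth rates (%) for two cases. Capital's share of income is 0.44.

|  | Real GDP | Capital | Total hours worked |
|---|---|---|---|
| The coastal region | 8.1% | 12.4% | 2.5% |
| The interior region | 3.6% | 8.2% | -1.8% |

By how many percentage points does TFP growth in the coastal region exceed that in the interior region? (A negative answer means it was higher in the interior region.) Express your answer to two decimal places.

Labor's share = 1 − 0.44 = 0.56.
The coastal region: TFP = 8.1 − 5.456 − 1.4 = 1.244%.
The interior region: TFP = 3.6 − 3.608 + 1.008 = 1%.
Difference = 1.244 − (1) = 0.244 pp.

0.24 percentage points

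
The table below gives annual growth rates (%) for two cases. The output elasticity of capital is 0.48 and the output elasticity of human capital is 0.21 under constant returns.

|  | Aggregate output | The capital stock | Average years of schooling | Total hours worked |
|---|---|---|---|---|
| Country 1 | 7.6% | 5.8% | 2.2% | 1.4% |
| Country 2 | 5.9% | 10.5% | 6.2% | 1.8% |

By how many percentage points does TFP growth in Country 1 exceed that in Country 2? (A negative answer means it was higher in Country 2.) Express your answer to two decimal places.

Labor's share = 1 − 0.48 − 0.21 = 0.31.
Country 1: TFP = 7.6 − 2.784 − 0.462 − 0.434 = 3.92%.
Country 2: TFP = 5.9 − 5.04 − 1.302 − 0.558 = -1%.
Difference = 3.92 − (-1) = 4.92 pp.

4.92 percentage points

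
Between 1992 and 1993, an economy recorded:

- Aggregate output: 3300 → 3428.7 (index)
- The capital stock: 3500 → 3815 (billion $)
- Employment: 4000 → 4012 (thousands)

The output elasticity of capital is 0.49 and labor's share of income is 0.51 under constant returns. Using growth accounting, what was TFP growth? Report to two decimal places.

-0.66%

Aggregate output growth = (3428.7 − 3300) / 3300 = 3.9%.
The capital stock growth = (3815 − 3500) / 3500 = 9%.
Employment growth = (4012 − 4000) / 4000 = 0.3%.
Labor's share = 1 − 0.49 = 0.51.
The capital stock: 0.49 × 9 = 4.41 pp.
Employment: 0.51 × 0.3 = 0.153 pp.
TFP growth = 3.9 − 4.563 = -0.663%.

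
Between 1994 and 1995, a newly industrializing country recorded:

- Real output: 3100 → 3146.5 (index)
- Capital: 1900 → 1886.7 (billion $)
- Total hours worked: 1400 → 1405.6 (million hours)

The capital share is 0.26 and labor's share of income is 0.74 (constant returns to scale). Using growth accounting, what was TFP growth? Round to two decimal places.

1.39%

Real output growth = (3146.5 − 3100) / 3100 = 1.5%.
Capital growth = (1886.7 − 1900) / 1900 = -0.7%.
Total hours worked growth = (1405.6 − 1400) / 1400 = 0.4%.
Labor's share = 1 − 0.26 = 0.74.
Capital: 0.26 × (-0.7) = -0.182 pp.
Total hours worked: 0.74 × 0.4 = 0.296 pp.
TFP growth = 1.5 − 0.114 = 1.386%.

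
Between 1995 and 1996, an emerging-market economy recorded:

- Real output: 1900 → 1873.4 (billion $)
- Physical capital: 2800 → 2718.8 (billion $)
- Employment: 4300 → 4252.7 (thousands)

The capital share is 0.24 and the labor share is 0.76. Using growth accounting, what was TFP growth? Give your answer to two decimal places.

Real output growth = (1873.4 − 1900) / 1900 = -1.4%.
Physical capital growth = (2718.8 − 2800) / 2800 = -2.9%.
Employment growth = (4252.7 − 4300) / 4300 = -1.1%.
Labor's share = 1 − 0.24 = 0.76.
Physical capital: 0.24 × (-2.9) = -0.696 pp.
Employment: 0.76 × (-1.1) = -0.836 pp.
TFP growth = -1.4 + 1.532 = 0.132%.

0.13%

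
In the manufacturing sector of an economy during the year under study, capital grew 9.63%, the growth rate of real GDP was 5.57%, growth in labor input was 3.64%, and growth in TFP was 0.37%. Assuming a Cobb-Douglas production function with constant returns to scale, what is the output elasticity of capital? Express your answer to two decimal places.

gY = gA + α·gK + (1−α)·gL, so gY − gA − gL = α(gK − gL).
5.57 − 0.37 − 3.64 = α × (9.63 − 3.64).
1.56 = 5.99 α, so α = 0.2604.

The output elasticity of capital is 0.26.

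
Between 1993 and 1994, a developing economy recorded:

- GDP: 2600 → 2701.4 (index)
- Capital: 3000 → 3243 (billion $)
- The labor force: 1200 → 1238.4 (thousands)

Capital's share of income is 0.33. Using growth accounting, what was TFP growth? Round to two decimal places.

-0.92%

GDP growth = (2701.4 − 2600) / 2600 = 3.9%.
Capital growth = (3243 − 3000) / 3000 = 8.1%.
The labor force growth = (1238.4 − 1200) / 1200 = 3.2%.
Labor's share = 1 − 0.33 = 0.67.
Capital: 0.33 × 8.1 = 2.673 pp.
The labor force: 0.67 × 3.2 = 2.144 pp.
TFP growth = 3.9 − 4.817 = -0.917%.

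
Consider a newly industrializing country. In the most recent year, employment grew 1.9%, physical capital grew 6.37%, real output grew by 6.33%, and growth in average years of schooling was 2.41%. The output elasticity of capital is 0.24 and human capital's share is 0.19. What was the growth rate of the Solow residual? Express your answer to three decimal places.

Labor's share = 1 − 0.24 − 0.19 = 0.57.
Physical capital: 0.24 × 6.37 = 1.5288 pp.
Average years of schooling: 0.19 × 2.41 = 0.4579 pp.
Employment: 0.57 × 1.9 = 1.083 pp.
TFP growth = 6.33 − 3.0697 = 3.2603%.

The Solow residual grew 3.260%.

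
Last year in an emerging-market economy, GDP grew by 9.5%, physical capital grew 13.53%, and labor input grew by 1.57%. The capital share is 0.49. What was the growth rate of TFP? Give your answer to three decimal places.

2.070%

Labor's share = 1 − 0.49 = 0.51.
Physical capital: 0.49 × 13.53 = 6.6297 pp.
Labor input: 0.51 × 1.57 = 0.8007 pp.
TFP growth = 9.5 − 7.4304 = 2.0696%.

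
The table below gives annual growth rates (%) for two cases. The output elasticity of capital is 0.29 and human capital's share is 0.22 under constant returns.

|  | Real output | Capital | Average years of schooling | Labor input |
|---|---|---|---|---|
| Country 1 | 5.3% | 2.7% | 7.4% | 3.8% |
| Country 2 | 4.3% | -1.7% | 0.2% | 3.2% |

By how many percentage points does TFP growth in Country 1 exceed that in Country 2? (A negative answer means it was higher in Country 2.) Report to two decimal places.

-2.15 percentage points

Labor's share = 1 − 0.29 − 0.22 = 0.49.
Country 1: TFP = 5.3 − 0.783 − 1.628 − 1.862 = 1.027%.
Country 2: TFP = 4.3 + 0.493 − 0.044 − 1.568 = 3.181%.
Difference = 1.027 − (3.181) = -2.154 pp.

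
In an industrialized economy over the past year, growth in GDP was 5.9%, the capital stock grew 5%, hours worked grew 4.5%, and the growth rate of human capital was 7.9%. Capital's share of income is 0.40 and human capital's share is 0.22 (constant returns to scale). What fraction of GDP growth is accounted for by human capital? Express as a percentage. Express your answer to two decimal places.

29.46%

Human capital contributed 0.22 × 7.9 = 1.738 pp.
Share of growth = 1.738 / 5.9 × 100 = 29.4576%.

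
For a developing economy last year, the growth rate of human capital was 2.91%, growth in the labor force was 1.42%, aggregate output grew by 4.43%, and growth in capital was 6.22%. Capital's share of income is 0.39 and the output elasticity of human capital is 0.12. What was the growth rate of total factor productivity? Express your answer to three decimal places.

0.959%

Labor's share = 1 − 0.39 − 0.12 = 0.49.
Capital: 0.39 × 6.22 = 2.4258 pp.
Human capital: 0.12 × 2.91 = 0.3492 pp.
The labor force: 0.49 × 1.42 = 0.6958 pp.
TFP growth = 4.43 − 3.4708 = 0.9592%.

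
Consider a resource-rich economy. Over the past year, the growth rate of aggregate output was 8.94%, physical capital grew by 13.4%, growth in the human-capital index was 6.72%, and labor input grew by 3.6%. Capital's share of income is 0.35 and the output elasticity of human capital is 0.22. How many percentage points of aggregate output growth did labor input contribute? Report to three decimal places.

1.548 pp

Labor's share = 1 − 0.35 − 0.22 = 0.43.
Contribution = share × growth = 0.43 × 3.6 = 1.548 pp.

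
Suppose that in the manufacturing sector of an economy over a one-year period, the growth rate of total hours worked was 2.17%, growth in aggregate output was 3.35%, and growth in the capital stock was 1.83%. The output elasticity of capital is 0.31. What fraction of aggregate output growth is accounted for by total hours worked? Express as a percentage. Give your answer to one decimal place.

Labor's share = 1 − 0.31 = 0.69.
Total hours worked contributed 0.69 × 2.17 = 1.4973 pp.
Share of growth = 1.4973 / 3.35 × 100 = 44.696%.

44.7%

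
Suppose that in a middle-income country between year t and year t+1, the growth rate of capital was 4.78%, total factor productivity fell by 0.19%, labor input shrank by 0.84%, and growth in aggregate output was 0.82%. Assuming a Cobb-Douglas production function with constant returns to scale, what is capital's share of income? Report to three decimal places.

0.329

gY = gA + α·gK + (1−α)·gL, so gY − gA − gL = α(gK − gL).
0.82 + 0.19 + 0.84 = α × (4.78 − (-0.84)).
1.85 = 5.62 α, so α = 0.32918.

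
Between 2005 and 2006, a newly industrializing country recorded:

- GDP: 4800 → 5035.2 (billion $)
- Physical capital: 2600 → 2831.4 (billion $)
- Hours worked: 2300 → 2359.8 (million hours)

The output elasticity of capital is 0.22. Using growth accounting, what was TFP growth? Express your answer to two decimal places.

GDP growth = (5035.2 − 4800) / 4800 = 4.9%.
Physical capital growth = (2831.4 − 2600) / 2600 = 8.9%.
Hours worked growth = (2359.8 − 2300) / 2300 = 2.6%.
Labor's share = 1 − 0.22 = 0.78.
Physical capital: 0.22 × 8.9 = 1.958 pp.
Hours worked: 0.78 × 2.6 = 2.028 pp.
TFP growth = 4.9 − 3.986 = 0.914%.

0.91%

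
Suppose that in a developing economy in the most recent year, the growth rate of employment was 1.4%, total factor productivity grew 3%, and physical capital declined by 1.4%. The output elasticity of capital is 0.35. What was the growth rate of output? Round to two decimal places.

Labor's share = 1 − 0.35 = 0.65.
Physical capital: 0.35 × (-1.4) = -0.49 pp.
Employment: 0.65 × 1.4 = 0.91 pp.
Output growth = 3 + 0.42 = 3.42%.

Output growth was 3.42%.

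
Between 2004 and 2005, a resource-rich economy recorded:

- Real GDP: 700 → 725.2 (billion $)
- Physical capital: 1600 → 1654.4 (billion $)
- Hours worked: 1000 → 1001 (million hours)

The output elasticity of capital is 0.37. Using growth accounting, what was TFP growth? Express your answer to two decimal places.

Real GDP growth = (725.2 − 700) / 700 = 3.6%.
Physical capital growth = (1654.4 − 1600) / 1600 = 3.4%.
Hours worked growth = (1001 − 1000) / 1000 = 0.1%.
Labor's share = 1 − 0.37 = 0.63.
Physical capital: 0.37 × 3.4 = 1.258 pp.
Hours worked: 0.63 × 0.1 = 0.063 pp.
TFP growth = 3.6 − 1.321 = 2.279%.

TFP grew 2.28%.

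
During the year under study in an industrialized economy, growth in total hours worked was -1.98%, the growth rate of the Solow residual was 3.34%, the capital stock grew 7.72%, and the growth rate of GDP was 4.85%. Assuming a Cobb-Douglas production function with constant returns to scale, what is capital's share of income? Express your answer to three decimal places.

gY = gA + α·gK + (1−α)·gL, so gY − gA − gL = α(gK − gL).
4.85 − 3.34 + 1.98 = α × (7.72 − (-1.98)).
3.49 = 9.7 α, so α = 0.35979.

Capital's share of income is 0.360.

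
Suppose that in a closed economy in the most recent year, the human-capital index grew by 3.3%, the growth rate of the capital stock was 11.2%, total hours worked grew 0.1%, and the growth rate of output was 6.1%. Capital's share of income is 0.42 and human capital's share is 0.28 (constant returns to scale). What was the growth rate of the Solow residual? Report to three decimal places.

0.442%

Labor's share = 1 − 0.42 − 0.28 = 0.3.
The capital stock: 0.42 × 11.2 = 4.704 pp.
The human-capital index: 0.28 × 3.3 = 0.924 pp.
Total hours worked: 0.3 × 0.1 = 0.03 pp.
TFP growth = 6.1 − 5.658 = 0.442%.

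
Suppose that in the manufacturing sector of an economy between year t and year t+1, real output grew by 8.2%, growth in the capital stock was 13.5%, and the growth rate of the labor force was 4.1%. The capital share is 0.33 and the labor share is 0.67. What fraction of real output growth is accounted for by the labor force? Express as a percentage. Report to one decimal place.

Labor's share = 1 − 0.33 = 0.67.
The labor force contributed 0.67 × 4.1 = 2.747 pp.
Share of growth = 2.747 / 8.2 × 100 = 33.5%.

The labor force accounted for 33.5% of growth.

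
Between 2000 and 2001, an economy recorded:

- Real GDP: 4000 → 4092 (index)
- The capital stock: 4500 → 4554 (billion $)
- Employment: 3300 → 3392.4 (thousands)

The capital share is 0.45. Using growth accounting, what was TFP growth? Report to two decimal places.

Real GDP growth = (4092 − 4000) / 4000 = 2.3%.
The capital stock growth = (4554 − 4500) / 4500 = 1.2%.
Employment growth = (3392.4 − 3300) / 3300 = 2.8%.
Labor's share = 1 − 0.45 = 0.55.
The capital stock: 0.45 × 1.2 = 0.54 pp.
Employment: 0.55 × 2.8 = 1.54 pp.
TFP growth = 2.3 − 2.08 = 0.22%.

TFP growth was 0.22%.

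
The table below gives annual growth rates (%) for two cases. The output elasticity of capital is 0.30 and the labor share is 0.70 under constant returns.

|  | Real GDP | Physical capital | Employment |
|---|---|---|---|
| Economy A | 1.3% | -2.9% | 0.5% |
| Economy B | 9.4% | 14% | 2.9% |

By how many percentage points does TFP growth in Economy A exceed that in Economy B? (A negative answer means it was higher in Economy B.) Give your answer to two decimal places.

-1.35 percentage points

Labor's share = 1 − 0.3 = 0.7.
Economy A: TFP = 1.3 + 0.87 − 0.35 = 1.82%.
Economy B: TFP = 9.4 − 4.2 − 2.03 = 3.17%.
Difference = 1.82 − (3.17) = -1.35 pp.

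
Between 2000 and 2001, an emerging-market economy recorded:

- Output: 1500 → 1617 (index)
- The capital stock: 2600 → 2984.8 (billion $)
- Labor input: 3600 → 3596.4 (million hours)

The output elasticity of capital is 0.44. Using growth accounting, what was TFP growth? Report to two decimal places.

1.34%

Output growth = (1617 − 1500) / 1500 = 7.8%.
The capital stock growth = (2984.8 − 2600) / 2600 = 14.8%.
Labor input growth = (3596.4 − 3600) / 3600 = -0.1%.
Labor's share = 1 − 0.44 = 0.56.
The capital stock: 0.44 × 14.8 = 6.512 pp.
Labor input: 0.56 × (-0.1) = -0.056 pp.
TFP growth = 7.8 − 6.456 = 1.344%.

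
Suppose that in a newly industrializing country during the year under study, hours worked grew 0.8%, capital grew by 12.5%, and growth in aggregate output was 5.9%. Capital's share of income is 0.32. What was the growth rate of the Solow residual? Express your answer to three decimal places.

The Solow residual growth was 1.356%.

Labor's share = 1 − 0.32 = 0.68.
Capital: 0.32 × 12.5 = 4 pp.
Hours worked: 0.68 × 0.8 = 0.544 pp.
TFP growth = 5.9 − 4.544 = 1.356%.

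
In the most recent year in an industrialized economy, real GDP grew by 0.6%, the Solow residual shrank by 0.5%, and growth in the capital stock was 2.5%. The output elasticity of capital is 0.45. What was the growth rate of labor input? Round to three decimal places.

-0.045%

Labor's share = 1 − 0.45 = 0.55.
gY = gA + 0.45×2.5 + 0.55×g.
0.55×g = 0.6 + 0.5 − 1.125 = -0.025.
g = -0.025 / 0.55 = -0.04545%.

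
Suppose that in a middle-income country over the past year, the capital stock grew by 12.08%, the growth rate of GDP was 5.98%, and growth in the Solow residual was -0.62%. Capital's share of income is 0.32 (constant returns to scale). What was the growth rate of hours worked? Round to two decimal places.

Labor's share = 1 − 0.32 = 0.68.
gY = gA + 0.32×12.08 + 0.68×g.
0.68×g = 5.98 + 0.62 − 3.8656 = 2.7344.
g = 2.7344 / 0.68 = 4.0212%.

4.02%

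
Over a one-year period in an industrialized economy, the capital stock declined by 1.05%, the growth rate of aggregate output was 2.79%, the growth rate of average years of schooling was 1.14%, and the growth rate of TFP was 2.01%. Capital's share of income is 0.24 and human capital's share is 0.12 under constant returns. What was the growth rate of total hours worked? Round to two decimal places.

1.40%

Labor's share = 1 − 0.24 − 0.12 = 0.64.
gY = gA + 0.24×(-1.05) + 0.12×1.14 + 0.64×g.
0.64×g = 2.79 − 2.01 + 0.1152 = 0.8952.
g = 0.8952 / 0.64 = 1.3988%.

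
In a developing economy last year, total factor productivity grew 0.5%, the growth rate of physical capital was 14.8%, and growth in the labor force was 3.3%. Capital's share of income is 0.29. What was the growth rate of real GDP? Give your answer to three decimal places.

7.135%

Labor's share = 1 − 0.29 = 0.71.
Physical capital: 0.29 × 14.8 = 4.292 pp.
The labor force: 0.71 × 3.3 = 2.343 pp.
Output growth = 0.5 + 6.635 = 7.135%.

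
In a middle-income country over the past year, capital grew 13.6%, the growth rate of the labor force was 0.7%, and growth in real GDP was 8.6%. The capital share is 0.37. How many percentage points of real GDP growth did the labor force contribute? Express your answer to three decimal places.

0.441 pp

Labor's share = 1 − 0.37 = 0.63.
Contribution = share × growth = 0.63 × 0.7 = 0.441 pp.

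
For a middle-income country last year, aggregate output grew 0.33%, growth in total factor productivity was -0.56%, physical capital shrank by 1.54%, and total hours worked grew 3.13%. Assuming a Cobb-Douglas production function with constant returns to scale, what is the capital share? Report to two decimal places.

0.48

gY = gA + α·gK + (1−α)·gL, so gY − gA − gL = α(gK − gL).
0.33 + 0.56 − 3.13 = α × (-1.54 − 3.13).
-2.24 = -4.67 α, so α = 0.4797.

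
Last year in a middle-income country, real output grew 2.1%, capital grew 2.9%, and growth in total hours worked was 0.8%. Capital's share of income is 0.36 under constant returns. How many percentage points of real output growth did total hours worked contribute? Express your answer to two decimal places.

Labor's share = 1 − 0.36 = 0.64.
Contribution = share × growth = 0.64 × 0.8 = 0.512 pp.

0.51 percentage points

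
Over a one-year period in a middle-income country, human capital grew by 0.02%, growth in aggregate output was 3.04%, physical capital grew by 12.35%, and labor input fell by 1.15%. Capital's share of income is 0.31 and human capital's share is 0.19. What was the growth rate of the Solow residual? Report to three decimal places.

-0.217%

Labor's share = 1 − 0.31 − 0.19 = 0.5.
Physical capital: 0.31 × 12.35 = 3.8285 pp.
Human capital: 0.19 × 0.02 = 0.0038 pp.
Labor input: 0.5 × (-1.15) = -0.575 pp.
TFP growth = 3.04 − 3.2573 = -0.2173%.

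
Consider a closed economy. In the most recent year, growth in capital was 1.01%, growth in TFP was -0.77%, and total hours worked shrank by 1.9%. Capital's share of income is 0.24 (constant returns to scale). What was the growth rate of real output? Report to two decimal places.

-1.97%

Labor's share = 1 − 0.24 = 0.76.
Capital: 0.24 × 1.01 = 0.2424 pp.
Total hours worked: 0.76 × (-1.9) = -1.444 pp.
Output growth = -0.77 + (-1.2016) = -1.9716%.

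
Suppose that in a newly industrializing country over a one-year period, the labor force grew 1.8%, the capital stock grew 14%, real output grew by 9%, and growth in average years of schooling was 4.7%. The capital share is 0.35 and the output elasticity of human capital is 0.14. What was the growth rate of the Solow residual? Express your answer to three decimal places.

The Solow residual growth was 2.524%.

Labor's share = 1 − 0.35 − 0.14 = 0.51.
The capital stock: 0.35 × 14 = 4.9 pp.
Average years of schooling: 0.14 × 4.7 = 0.658 pp.
The labor force: 0.51 × 1.8 = 0.918 pp.
TFP growth = 9 − 6.476 = 2.524%.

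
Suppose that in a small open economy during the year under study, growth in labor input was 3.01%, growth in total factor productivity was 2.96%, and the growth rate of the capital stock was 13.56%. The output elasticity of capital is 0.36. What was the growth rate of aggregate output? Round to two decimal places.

9.77%

Labor's share = 1 − 0.36 = 0.64.
The capital stock: 0.36 × 13.56 = 4.8816 pp.
Labor input: 0.64 × 3.01 = 1.9264 pp.
Output growth = 2.96 + 6.808 = 9.768%.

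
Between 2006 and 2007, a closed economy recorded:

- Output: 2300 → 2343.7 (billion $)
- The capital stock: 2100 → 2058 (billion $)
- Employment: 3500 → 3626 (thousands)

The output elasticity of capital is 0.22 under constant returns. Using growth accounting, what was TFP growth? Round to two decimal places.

Output growth = (2343.7 − 2300) / 2300 = 1.9%.
The capital stock growth = (2058 − 2100) / 2100 = -2%.
Employment growth = (3626 − 3500) / 3500 = 3.6%.
Labor's share = 1 − 0.22 = 0.78.
The capital stock: 0.22 × (-2) = -0.44 pp.
Employment: 0.78 × 3.6 = 2.808 pp.
TFP growth = 1.9 − 2.368 = -0.468%.

-0.47%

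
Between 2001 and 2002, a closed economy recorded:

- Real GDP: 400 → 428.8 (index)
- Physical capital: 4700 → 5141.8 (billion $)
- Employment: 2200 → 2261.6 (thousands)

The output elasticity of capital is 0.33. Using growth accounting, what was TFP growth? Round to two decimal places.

2.22%

Real GDP growth = (428.8 − 400) / 400 = 7.2%.
Physical capital growth = (5141.8 − 4700) / 4700 = 9.4%.
Employment growth = (2261.6 − 2200) / 2200 = 2.8%.
Labor's share = 1 − 0.33 = 0.67.
Physical capital: 0.33 × 9.4 = 3.102 pp.
Employment: 0.67 × 2.8 = 1.876 pp.
TFP growth = 7.2 − 4.978 = 2.222%.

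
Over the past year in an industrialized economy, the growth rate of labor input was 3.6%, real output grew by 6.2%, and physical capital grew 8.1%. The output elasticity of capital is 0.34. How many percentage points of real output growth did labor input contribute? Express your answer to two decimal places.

2.38 percentage points

Labor's share = 1 − 0.34 = 0.66.
Contribution = share × growth = 0.66 × 3.6 = 2.376 pp.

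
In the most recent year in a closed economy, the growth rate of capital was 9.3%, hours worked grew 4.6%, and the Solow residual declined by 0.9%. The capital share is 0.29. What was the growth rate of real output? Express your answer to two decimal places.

Labor's share = 1 − 0.29 = 0.71.
Capital: 0.29 × 9.3 = 2.697 pp.
Hours worked: 0.71 × 4.6 = 3.266 pp.
Output growth = -0.9 + 5.963 = 5.063%.

5.06%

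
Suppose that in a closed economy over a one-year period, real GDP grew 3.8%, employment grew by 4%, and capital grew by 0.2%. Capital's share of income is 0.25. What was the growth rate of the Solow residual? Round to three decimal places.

Labor's share = 1 − 0.25 = 0.75.
Capital: 0.25 × 0.2 = 0.05 pp.
Employment: 0.75 × 4 = 3 pp.
TFP growth = 3.8 − 3.05 = 0.75%.

The Solow residual growth was 0.750%.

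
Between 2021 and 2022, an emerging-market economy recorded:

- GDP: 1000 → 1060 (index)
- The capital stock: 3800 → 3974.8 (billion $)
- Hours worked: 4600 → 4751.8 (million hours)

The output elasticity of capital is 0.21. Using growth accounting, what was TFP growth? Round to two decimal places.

GDP growth = (1060 − 1000) / 1000 = 6%.
The capital stock growth = (3974.8 − 3800) / 3800 = 4.6%.
Hours worked growth = (4751.8 − 4600) / 4600 = 3.3%.
Labor's share = 1 − 0.21 = 0.79.
The capital stock: 0.21 × 4.6 = 0.966 pp.
Hours worked: 0.79 × 3.3 = 2.607 pp.
TFP growth = 6 − 3.573 = 2.427%.

TFP grew 2.43%.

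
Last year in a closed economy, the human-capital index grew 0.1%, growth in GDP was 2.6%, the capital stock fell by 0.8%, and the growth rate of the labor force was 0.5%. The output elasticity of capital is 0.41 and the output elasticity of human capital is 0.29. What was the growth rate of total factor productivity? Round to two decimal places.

Labor's share = 1 − 0.41 − 0.29 = 0.3.
The capital stock: 0.41 × (-0.8) = -0.328 pp.
The human-capital index: 0.29 × 0.1 = 0.029 pp.
The labor force: 0.3 × 0.5 = 0.15 pp.
TFP growth = 2.6 + 0.149 = 2.749%.

2.75%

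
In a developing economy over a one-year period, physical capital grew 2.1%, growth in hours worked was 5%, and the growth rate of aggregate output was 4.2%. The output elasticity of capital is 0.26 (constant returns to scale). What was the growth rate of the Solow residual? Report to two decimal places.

Labor's share = 1 − 0.26 = 0.74.
Physical capital: 0.26 × 2.1 = 0.546 pp.
Hours worked: 0.74 × 5 = 3.7 pp.
TFP growth = 4.2 − 4.246 = -0.046%.

-0.05%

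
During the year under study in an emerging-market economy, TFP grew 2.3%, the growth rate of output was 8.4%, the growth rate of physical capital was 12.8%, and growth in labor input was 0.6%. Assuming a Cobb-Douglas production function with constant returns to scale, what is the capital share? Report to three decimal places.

α = 0.451

gY = gA + α·gK + (1−α)·gL, so gY − gA − gL = α(gK − gL).
8.4 − 2.3 − 0.6 = α × (12.8 − 0.6).
5.5 = 12.2 α, so α = 0.45082.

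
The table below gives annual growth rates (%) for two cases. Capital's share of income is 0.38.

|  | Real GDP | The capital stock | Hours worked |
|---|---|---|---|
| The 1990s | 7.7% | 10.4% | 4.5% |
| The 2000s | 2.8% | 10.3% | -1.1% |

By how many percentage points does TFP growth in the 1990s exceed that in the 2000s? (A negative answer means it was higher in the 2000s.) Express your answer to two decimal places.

1.39 percentage points

Labor's share = 1 − 0.38 = 0.62.
The 1990s: TFP = 7.7 − 3.952 − 2.79 = 0.958%.
The 2000s: TFP = 2.8 − 3.914 + 0.682 = -0.432%.
Difference = 0.958 − (-0.432) = 1.39 pp.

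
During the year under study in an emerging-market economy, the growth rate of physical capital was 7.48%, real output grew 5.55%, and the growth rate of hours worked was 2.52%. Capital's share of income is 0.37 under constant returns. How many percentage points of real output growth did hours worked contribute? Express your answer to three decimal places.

Labor's share = 1 − 0.37 = 0.63.
Contribution = share × growth = 0.63 × 2.52 = 1.5876 pp.

1.588 percentage points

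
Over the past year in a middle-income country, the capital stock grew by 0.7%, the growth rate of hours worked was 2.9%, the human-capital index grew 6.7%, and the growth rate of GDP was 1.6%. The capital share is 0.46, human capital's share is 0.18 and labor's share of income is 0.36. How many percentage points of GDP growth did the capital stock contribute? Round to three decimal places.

Contribution = share × growth = 0.46 × 0.7 = 0.322 pp.

0.322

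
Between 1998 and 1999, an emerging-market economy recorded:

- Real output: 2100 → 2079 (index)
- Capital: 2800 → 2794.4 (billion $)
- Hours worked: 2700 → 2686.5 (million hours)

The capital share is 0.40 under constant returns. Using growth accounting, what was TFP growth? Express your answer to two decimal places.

-0.62%

Real output growth = (2079 − 2100) / 2100 = -1%.
Capital growth = (2794.4 − 2800) / 2800 = -0.2%.
Hours worked growth = (2686.5 − 2700) / 2700 = -0.5%.
Labor's share = 1 − 0.4 = 0.6.
Capital: 0.4 × (-0.2) = -0.08 pp.
Hours worked: 0.6 × (-0.5) = -0.3 pp.
TFP growth = -1 + 0.38 = -0.62%.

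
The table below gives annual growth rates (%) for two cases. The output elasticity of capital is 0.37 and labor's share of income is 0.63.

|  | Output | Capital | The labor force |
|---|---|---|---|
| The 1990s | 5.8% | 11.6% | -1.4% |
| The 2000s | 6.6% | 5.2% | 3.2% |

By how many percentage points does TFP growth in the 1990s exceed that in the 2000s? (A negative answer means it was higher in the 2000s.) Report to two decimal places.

-0.27 percentage points

Labor's share = 1 − 0.37 = 0.63.
The 1990s: TFP = 5.8 − 4.292 + 0.882 = 2.39%.
The 2000s: TFP = 6.6 − 1.924 − 2.016 = 2.66%.
Difference = 2.39 − (2.66) = -0.27 pp.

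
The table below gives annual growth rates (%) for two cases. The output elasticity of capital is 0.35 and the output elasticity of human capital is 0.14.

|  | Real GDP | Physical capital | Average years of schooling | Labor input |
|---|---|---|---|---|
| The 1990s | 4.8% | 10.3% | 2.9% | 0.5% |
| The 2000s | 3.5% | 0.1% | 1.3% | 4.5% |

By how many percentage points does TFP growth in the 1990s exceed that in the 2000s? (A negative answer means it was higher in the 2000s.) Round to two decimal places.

Labor's share = 1 − 0.35 − 0.14 = 0.51.
The 1990s: TFP = 4.8 − 3.605 − 0.406 − 0.255 = 0.534%.
The 2000s: TFP = 3.5 − 0.035 − 0.182 − 2.295 = 0.988%.
Difference = 0.534 − (0.988) = -0.454 pp.

-0.45 percentage points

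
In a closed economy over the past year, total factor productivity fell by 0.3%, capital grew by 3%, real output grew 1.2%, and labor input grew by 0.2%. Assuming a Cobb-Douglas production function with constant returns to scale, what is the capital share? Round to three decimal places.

α = 0.464

gY = gA + α·gK + (1−α)·gL, so gY − gA − gL = α(gK − gL).
1.2 + 0.3 − 0.2 = α × (3 − 0.2).
1.3 = 2.8 α, so α = 0.46429.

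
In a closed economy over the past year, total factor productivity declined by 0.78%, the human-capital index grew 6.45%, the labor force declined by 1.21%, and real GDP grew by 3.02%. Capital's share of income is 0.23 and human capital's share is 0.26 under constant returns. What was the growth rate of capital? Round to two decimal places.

11.91%

Labor's share = 1 − 0.23 − 0.26 = 0.51.
gY = gA + 0.26×6.45 + 0.51×(-1.21) + 0.23×g.
0.23×g = 3.02 + 0.78 − 1.0599 = 2.7401.
g = 2.7401 / 0.23 = 11.9135%.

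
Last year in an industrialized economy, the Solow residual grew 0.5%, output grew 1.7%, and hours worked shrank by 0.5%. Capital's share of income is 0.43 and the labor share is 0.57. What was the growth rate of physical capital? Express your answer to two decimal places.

3.45%

Labor's share = 1 − 0.43 = 0.57.
gY = gA + 0.57×(-0.5) + 0.43×g.
0.43×g = 1.7 − 0.5 + 0.285 = 1.485.
g = 1.485 / 0.43 = 3.4535%.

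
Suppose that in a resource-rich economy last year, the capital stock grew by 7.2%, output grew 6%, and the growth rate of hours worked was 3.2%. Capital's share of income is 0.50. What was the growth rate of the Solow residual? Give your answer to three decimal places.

0.800%

Labor's share = 1 − 0.5 = 0.5.
The capital stock: 0.5 × 7.2 = 3.6 pp.
Hours worked: 0.5 × 3.2 = 1.6 pp.
TFP growth = 6 − 5.2 = 0.8%.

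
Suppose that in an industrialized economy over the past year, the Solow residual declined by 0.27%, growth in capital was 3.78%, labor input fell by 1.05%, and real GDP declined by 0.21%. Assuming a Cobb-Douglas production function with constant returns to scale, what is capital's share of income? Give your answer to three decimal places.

gY = gA + α·gK + (1−α)·gL, so gY − gA − gL = α(gK − gL).
-0.21 + 0.27 + 1.05 = α × (3.78 − (-1.05)).
1.11 = 4.83 α, so α = 0.22981.

Capital's share of income is 0.230.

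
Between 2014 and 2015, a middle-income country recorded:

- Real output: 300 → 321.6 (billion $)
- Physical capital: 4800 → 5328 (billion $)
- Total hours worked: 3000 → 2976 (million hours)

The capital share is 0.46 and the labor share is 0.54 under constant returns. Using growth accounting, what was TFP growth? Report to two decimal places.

TFP grew 2.57%.

Real output growth = (321.6 − 300) / 300 = 7.2%.
Physical capital growth = (5328 − 4800) / 4800 = 11%.
Total hours worked growth = (2976 − 3000) / 3000 = -0.8%.
Labor's share = 1 − 0.46 = 0.54.
Physical capital: 0.46 × 11 = 5.06 pp.
Total hours worked: 0.54 × (-0.8) = -0.432 pp.
TFP growth = 7.2 − 4.628 = 2.572%.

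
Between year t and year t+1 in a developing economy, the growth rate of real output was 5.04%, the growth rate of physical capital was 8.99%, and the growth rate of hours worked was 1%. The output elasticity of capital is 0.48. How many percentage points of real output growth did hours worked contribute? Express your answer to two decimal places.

0.52 pp

Labor's share = 1 − 0.48 = 0.52.
Contribution = share × growth = 0.52 × 1 = 0.52 pp.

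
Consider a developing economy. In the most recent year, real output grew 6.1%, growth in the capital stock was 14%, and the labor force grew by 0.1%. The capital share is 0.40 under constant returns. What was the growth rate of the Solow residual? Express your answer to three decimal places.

0.440%

Labor's share = 1 − 0.4 = 0.6.
The capital stock: 0.4 × 14 = 5.6 pp.
The labor force: 0.6 × 0.1 = 0.06 pp.
TFP growth = 6.1 − 5.66 = 0.44%.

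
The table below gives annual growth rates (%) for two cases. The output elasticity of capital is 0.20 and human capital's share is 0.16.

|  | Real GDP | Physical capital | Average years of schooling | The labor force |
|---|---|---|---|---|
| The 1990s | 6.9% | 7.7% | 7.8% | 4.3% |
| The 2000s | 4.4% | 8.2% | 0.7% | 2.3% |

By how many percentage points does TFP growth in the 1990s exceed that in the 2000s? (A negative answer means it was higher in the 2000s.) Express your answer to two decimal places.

Labor's share = 1 − 0.2 − 0.16 = 0.64.
The 1990s: TFP = 6.9 − 1.54 − 1.248 − 2.752 = 1.36%.
The 2000s: TFP = 4.4 − 1.64 − 0.112 − 1.472 = 1.176%.
Difference = 1.36 − (1.176) = 0.184 pp.

0.18 percentage points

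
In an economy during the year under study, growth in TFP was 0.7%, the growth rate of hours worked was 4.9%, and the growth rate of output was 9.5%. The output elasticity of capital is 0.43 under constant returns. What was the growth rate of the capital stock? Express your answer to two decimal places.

Labor's share = 1 − 0.43 = 0.57.
gY = gA + 0.57×4.9 + 0.43×g.
0.43×g = 9.5 − 0.7 − 2.793 = 6.007.
g = 6.007 / 0.43 = 13.9698%.

13.97%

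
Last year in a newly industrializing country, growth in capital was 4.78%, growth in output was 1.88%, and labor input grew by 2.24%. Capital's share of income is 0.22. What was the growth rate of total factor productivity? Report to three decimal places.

Labor's share = 1 − 0.22 = 0.78.
Capital: 0.22 × 4.78 = 1.0516 pp.
Labor input: 0.78 × 2.24 = 1.7472 pp.
TFP growth = 1.88 − 2.7988 = -0.9188%.

-0.919%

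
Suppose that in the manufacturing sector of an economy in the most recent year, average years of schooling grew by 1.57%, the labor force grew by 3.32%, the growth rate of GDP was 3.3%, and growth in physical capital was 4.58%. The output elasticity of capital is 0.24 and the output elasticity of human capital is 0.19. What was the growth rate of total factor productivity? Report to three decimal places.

Labor's share = 1 − 0.24 − 0.19 = 0.57.
Physical capital: 0.24 × 4.58 = 1.0992 pp.
Average years of schooling: 0.19 × 1.57 = 0.2983 pp.
The labor force: 0.57 × 3.32 = 1.8924 pp.
TFP growth = 3.3 − 3.2899 = 0.0101%.

Total factor productivity grew 0.010%.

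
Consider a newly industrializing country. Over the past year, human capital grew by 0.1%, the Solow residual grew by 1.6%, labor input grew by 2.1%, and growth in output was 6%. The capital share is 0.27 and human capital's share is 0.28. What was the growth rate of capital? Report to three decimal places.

Labor's share = 1 − 0.27 − 0.28 = 0.45.
gY = gA + 0.28×0.1 + 0.45×2.1 + 0.27×g.
0.27×g = 6 − 1.6 − 0.973 = 3.427.
g = 3.427 / 0.27 = 12.69259%.

Capital growth was 12.693%.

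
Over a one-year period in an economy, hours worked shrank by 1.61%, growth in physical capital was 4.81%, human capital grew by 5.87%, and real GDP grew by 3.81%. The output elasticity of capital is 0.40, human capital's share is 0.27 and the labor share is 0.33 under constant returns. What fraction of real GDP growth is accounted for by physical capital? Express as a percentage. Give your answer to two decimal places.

Physical capital contributed 0.4 × 4.81 = 1.924 pp.
Share of growth = 1.924 / 3.81 × 100 = 50.4987%.

Physical capital accounted for 50.50% of growth.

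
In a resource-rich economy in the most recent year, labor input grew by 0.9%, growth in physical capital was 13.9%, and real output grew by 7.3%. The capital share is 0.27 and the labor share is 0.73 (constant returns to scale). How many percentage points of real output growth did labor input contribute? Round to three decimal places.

Labor's share = 1 − 0.27 = 0.73.
Contribution = share × growth = 0.73 × 0.9 = 0.657 pp.

0.657 percentage points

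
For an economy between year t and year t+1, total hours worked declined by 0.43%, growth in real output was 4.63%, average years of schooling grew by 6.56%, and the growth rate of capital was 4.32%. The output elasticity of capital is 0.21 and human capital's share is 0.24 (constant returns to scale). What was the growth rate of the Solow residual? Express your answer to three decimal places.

Labor's share = 1 − 0.21 − 0.24 = 0.55.
Capital: 0.21 × 4.32 = 0.9072 pp.
Average years of schooling: 0.24 × 6.56 = 1.5744 pp.
Total hours worked: 0.55 × (-0.43) = -0.2365 pp.
TFP growth = 4.63 − 2.2451 = 2.3849%.

2.385%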